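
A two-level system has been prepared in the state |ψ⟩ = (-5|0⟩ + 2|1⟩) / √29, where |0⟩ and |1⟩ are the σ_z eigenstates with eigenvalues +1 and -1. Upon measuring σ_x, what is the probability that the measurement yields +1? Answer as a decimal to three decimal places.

|+x⟩ = (|0⟩ + |1⟩)/√2, so ⟨+x|ψ⟩ = (-3) / (√2·√29).
P = |-3|² / 58 = 9/58.

0.155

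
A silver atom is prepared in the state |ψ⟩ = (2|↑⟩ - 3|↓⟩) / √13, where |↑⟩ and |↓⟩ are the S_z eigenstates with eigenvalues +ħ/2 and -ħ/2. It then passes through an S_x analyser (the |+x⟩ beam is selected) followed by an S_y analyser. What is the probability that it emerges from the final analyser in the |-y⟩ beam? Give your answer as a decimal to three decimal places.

First analyser (S_x): P(|+x⟩) = |⟨+x|ψ⟩|² = 1/26.
After stage 1 the state is |+x⟩; P(|-y⟩) = |⟨-y|+x⟩|² = 1/2.
Joint probability = 1/26 × 1/2 = 0.019.

0.019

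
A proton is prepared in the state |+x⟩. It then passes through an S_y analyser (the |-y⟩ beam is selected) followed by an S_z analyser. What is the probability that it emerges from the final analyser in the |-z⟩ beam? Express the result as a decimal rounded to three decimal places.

First analyser (S_y): from |+x⟩, P(|-y⟩) = 1/2.
After stage 1 the state is |-y⟩; P(|-z⟩) = |⟨-z|-y⟩|² = 1/2.
Joint probability = 1/2 × 1/2 = 0.250.

0.250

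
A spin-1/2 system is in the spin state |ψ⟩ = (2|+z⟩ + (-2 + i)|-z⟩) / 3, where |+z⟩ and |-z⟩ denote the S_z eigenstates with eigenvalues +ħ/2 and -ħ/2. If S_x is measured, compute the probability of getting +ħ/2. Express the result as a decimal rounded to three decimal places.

|+x⟩ = (|+z⟩ + |-z⟩)/√2, so ⟨+x|ψ⟩ = (i) / (√2·3).
P = |i|² / 18 = 1/18.

0.056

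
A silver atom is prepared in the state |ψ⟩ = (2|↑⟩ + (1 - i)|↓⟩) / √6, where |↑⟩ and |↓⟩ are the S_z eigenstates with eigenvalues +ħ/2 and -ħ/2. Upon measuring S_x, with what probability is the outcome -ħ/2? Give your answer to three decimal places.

0.167

|-x⟩ = (|↑⟩ - |↓⟩)/√2, so ⟨-x|ψ⟩ = (1 + i) / (√2·√6).
P = |1 + i|² / 12 = 2/12.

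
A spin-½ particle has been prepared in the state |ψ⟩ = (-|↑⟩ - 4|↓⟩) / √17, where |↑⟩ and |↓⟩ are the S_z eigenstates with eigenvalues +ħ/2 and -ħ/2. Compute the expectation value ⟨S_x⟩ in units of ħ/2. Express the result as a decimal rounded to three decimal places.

⟨σ_x⟩ = 2 Re(a* b)/(|a|²+|b|²) with a = -1, b = -4.
a* b = 4, so ⟨σ_x⟩ = 8/17.
⟨S_x⟩ = (ħ/2)·⟨σ_x⟩.

0.471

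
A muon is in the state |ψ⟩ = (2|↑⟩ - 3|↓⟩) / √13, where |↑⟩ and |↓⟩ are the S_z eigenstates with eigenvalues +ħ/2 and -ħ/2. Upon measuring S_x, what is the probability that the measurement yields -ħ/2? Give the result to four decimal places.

0.9615

|-x⟩ = (|↑⟩ - |↓⟩)/√2, so ⟨-x|ψ⟩ = (5) / (√2·√13).
P = |5|² / 26 = 25/26.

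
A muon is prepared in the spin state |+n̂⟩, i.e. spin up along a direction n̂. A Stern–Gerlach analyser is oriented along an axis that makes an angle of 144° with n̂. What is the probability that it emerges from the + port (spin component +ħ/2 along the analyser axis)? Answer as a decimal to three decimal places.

0.095

For spin-½, the probability of finding spin-up along an axis at angle θ to the initial spin direction is cos²(θ/2); spin-down is sin²(θ/2).
θ = 144°, so P = cos²(72°) ≈ 0.095.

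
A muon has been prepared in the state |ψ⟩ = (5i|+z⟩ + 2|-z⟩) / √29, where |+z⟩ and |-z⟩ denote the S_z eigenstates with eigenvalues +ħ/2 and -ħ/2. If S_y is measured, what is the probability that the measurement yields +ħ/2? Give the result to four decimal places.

|+y⟩ = (|+z⟩ + i|-z⟩)/√2, so ⟨+y|ψ⟩ = (3i) / (√2·√29).
P = |3i|² / 58 = 9/58.

0.1552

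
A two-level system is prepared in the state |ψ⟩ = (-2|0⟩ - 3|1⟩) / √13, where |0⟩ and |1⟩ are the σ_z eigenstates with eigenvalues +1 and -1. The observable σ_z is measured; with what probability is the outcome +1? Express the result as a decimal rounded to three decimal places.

0.308

The +1 outcome corresponds to |0⟩. Its amplitude in |ψ⟩ is -2/√13.
P = |-2|² / 13 = 4/13.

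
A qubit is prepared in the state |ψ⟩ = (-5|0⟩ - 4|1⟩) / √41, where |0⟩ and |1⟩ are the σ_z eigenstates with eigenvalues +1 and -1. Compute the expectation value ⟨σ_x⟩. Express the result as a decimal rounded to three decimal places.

⟨σ_x⟩ = 2 Re(a* b)/(|a|²+|b|²) with a = -5, b = -4.
a* b = 20, so ⟨σ_x⟩ = 40/41.

0.976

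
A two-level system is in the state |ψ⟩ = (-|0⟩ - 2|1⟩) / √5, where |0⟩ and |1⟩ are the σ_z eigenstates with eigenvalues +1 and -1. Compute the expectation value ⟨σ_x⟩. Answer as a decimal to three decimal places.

0.800

⟨σ_x⟩ = 2 Re(a* b)/(|a|²+|b|²) with a = -1, b = -2.
a* b = 2, so ⟨σ_x⟩ = 4/5.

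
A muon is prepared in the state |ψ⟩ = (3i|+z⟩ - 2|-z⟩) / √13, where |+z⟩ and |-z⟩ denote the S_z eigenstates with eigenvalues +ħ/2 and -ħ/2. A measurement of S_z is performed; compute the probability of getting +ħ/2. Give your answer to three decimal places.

The +ħ/2 outcome corresponds to |+z⟩. Its amplitude in |ψ⟩ is 3i/√13.
P = |3i|² / 13 = 9/13.

0.692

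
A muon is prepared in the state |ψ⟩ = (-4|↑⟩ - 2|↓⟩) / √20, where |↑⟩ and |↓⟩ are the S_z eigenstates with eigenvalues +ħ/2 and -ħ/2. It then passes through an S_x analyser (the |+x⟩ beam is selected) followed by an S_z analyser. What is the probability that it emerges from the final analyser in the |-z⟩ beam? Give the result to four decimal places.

0.4500

First analyser (S_x): P(|+x⟩) = |⟨+x|ψ⟩|² = 36/40.
After stage 1 the state is |+x⟩; P(|-z⟩) = |⟨-z|+x⟩|² = 1/2.
Joint probability = 36/40 × 1/2 = 0.4500.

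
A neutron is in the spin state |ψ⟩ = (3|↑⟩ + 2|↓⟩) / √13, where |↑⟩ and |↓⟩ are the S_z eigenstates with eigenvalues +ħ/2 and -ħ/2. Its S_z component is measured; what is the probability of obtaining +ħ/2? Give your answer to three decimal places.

0.692

The +ħ/2 outcome corresponds to |↑⟩. Its amplitude in |ψ⟩ is 3/√13.
P = |3|² / 13 = 9/13.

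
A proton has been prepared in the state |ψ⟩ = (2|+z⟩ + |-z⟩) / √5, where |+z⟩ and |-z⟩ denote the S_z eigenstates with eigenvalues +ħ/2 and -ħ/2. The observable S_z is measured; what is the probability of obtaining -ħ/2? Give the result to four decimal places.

0.2000

The -ħ/2 outcome corresponds to |-z⟩. Its amplitude in |ψ⟩ is 1/√5.
P = |1|² / 5 = 1/5.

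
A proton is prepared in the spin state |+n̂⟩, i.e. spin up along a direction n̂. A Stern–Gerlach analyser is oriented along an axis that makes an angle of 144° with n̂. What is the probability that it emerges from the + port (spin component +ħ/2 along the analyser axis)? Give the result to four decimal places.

0.0955

For spin-½, the probability of finding spin-up along an axis at angle θ to the initial spin direction is cos²(θ/2); spin-down is sin²(θ/2).
θ = 144°, so P = cos²(72°) ≈ 0.0955.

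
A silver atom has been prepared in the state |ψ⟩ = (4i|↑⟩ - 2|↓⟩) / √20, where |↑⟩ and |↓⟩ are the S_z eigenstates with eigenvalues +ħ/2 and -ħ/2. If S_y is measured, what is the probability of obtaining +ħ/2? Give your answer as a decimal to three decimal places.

|+y⟩ = (|↑⟩ + i|↓⟩)/√2, so ⟨+y|ψ⟩ = (6i) / (√2·√20).
P = |6i|² / 40 = 36/40.

0.900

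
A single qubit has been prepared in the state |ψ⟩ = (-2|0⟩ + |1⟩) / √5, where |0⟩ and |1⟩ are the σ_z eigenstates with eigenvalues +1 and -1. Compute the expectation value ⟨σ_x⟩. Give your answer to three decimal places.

⟨σ_x⟩ = 2 Re(a* b)/(|a|²+|b|²) with a = -2, b = 1.
a* b = -2, so ⟨σ_x⟩ = -4/5.

-0.800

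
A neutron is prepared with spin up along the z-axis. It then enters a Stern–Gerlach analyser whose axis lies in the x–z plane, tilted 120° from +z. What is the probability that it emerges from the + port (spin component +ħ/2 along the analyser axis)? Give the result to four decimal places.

0.2500

For spin-½, the probability of finding spin-up along an axis at angle θ to the initial spin direction is cos²(θ/2); spin-down is sin²(θ/2).
θ = 120°, so P = cos²(60°) ≈ 0.2500.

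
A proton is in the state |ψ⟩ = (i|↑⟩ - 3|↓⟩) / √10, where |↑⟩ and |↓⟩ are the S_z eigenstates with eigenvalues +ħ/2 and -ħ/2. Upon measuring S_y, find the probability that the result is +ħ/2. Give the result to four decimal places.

0.8000

|+y⟩ = (|↑⟩ + i|↓⟩)/√2, so ⟨+y|ψ⟩ = (4i) / (√2·√10).
P = |4i|² / 20 = 16/20.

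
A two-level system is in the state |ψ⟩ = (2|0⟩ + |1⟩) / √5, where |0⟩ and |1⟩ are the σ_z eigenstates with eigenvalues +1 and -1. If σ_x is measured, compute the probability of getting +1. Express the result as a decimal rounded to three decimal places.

|+x⟩ = (|0⟩ + |1⟩)/√2, so ⟨+x|ψ⟩ = (3) / (√2·√5).
P = |3|² / 10 = 9/10.

0.900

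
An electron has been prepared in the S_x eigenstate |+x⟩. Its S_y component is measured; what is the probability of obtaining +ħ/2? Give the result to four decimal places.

In the S_z basis, |+x⟩ = (|+z⟩ + |-z⟩)/√2 and |+y⟩ = (|+z⟩ + i|-z⟩)/√2.
|⟨+y|+x⟩|² = 1/2.

0.5000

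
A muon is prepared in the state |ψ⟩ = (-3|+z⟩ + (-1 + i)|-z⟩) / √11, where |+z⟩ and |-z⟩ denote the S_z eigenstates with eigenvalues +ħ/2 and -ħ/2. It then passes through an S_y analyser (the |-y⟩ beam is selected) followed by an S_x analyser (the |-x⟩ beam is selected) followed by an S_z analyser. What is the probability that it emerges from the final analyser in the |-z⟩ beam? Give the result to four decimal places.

First analyser (S_y): P(|-y⟩) = |⟨-y|ψ⟩|² = 17/22.
After stage 1 the state is |-y⟩; P(|-x⟩) = |⟨-x|-y⟩|² = 1/2.
After stage 2 the state is |-x⟩; P(|-z⟩) = |⟨-z|-x⟩|² = 1/2.
Joint probability = 17/22 × 1/2 × 1/2 = 0.1932.

0.1932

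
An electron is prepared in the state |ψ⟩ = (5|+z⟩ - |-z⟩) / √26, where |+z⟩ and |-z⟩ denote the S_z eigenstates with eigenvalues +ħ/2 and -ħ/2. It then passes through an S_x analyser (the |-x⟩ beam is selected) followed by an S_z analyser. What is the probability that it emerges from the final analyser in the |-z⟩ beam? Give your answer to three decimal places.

First analyser (S_x): P(|-x⟩) = |⟨-x|ψ⟩|² = 36/52.
After stage 1 the state is |-x⟩; P(|-z⟩) = |⟨-z|-x⟩|² = 1/2.
Joint probability = 36/52 × 1/2 = 0.346.

0.346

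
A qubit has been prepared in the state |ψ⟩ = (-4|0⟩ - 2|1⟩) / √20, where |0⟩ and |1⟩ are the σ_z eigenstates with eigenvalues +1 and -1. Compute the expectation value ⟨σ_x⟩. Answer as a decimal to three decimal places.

0.800

⟨σ_x⟩ = 2 Re(a* b)/(|a|²+|b|²) with a = -4, b = -2.
a* b = 8, so ⟨σ_x⟩ = 16/20.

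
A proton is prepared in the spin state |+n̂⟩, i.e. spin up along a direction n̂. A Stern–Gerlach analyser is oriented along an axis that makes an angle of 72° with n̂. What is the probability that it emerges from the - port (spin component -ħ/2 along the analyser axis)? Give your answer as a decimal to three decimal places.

For spin-½, the probability of finding spin-up along an axis at angle θ to the initial spin direction is cos²(θ/2); spin-down is sin²(θ/2).
θ = 72°, so P = sin²(36°) ≈ 0.345.

0.345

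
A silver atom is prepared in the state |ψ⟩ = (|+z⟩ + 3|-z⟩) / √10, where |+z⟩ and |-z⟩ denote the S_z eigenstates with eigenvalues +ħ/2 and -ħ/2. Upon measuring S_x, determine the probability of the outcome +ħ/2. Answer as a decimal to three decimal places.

0.800

|+x⟩ = (|+z⟩ + |-z⟩)/√2, so ⟨+x|ψ⟩ = (4) / (√2·√10).
P = |4|² / 20 = 16/20.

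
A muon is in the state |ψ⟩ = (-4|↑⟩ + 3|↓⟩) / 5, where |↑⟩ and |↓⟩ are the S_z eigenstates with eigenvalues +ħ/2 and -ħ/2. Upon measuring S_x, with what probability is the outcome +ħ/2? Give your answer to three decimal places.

|+x⟩ = (|↑⟩ + |↓⟩)/√2, so ⟨+x|ψ⟩ = (-1) / (√2·5).
P = |-1|² / 50 = 1/50.

0.020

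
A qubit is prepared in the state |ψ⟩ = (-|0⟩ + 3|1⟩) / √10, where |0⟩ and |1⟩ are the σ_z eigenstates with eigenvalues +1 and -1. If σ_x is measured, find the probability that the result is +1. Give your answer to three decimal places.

|+x⟩ = (|0⟩ + |1⟩)/√2, so ⟨+x|ψ⟩ = (2) / (√2·√10).
P = |2|² / 20 = 4/20.

0.200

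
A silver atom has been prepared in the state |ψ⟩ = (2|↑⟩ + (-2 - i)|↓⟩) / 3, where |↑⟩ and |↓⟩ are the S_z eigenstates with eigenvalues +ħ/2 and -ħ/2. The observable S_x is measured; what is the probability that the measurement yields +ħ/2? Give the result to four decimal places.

|+x⟩ = (|↑⟩ + |↓⟩)/√2, so ⟨+x|ψ⟩ = (-i) / (√2·3).
P = |-i|² / 18 = 1/18.

0.0556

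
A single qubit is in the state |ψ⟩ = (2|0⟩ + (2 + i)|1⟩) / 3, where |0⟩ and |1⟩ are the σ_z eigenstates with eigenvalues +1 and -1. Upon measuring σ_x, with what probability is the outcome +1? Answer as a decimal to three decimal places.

|+x⟩ = (|0⟩ + |1⟩)/√2, so ⟨+x|ψ⟩ = (4 + i) / (√2·3).
P = |4 + i|² / 18 = 17/18.

0.944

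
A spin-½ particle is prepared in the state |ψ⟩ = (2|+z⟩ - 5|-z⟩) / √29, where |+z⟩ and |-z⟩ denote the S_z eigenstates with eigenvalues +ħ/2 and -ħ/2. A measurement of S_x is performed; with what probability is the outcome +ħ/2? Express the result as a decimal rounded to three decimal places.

|+x⟩ = (|+z⟩ + |-z⟩)/√2, so ⟨+x|ψ⟩ = (-3) / (√2·√29).
P = |-3|² / 58 = 9/58.

0.155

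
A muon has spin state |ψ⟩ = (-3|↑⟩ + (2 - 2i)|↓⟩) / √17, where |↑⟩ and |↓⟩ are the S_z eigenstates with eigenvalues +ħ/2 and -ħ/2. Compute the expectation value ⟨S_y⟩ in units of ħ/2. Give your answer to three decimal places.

0.706

⟨σ_y⟩ = 2 Im(a* b)/(|a|²+|b|²) with a = -3, b = (2 - 2i).
a* b = (-6 + 6i), so ⟨σ_y⟩ = 12/17.
⟨S_y⟩ = (ħ/2)·⟨σ_y⟩.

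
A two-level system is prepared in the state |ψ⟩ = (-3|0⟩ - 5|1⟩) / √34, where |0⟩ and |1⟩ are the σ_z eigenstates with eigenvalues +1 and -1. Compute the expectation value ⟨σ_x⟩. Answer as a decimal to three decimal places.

0.882

⟨σ_x⟩ = 2 Re(a* b)/(|a|²+|b|²) with a = -3, b = -5.
a* b = 15, so ⟨σ_x⟩ = 30/34.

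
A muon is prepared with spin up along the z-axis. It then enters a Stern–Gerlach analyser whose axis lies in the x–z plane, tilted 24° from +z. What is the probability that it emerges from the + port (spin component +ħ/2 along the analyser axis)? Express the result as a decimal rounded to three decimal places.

For spin-½, the probability of finding spin-up along an axis at angle θ to the initial spin direction is cos²(θ/2); spin-down is sin²(θ/2).
θ = 24°, so P = cos²(12°) ≈ 0.957.

0.957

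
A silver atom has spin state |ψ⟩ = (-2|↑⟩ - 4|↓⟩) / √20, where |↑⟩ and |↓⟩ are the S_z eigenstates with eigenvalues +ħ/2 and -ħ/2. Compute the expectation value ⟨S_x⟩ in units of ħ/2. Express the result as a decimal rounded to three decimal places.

⟨σ_x⟩ = 2 Re(a* b)/(|a|²+|b|²) with a = -2, b = -4.
a* b = 8, so ⟨σ_x⟩ = 16/20.
⟨S_x⟩ = (ħ/2)·⟨σ_x⟩.

0.800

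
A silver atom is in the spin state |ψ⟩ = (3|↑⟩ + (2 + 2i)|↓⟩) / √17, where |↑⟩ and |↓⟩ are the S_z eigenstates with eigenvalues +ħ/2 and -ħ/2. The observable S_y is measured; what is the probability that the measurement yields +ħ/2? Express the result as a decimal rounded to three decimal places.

|+y⟩ = (|↑⟩ + i|↓⟩)/√2, so ⟨+y|ψ⟩ = (5 - 2i) / (√2·√17).
P = |5 - 2i|² / 34 = 29/34.

0.853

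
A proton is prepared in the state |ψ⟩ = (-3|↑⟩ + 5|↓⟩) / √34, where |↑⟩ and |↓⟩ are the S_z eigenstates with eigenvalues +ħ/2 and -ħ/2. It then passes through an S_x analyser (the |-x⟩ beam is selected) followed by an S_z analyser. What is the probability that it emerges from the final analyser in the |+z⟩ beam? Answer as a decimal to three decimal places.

First analyser (S_x): P(|-x⟩) = |⟨-x|ψ⟩|² = 64/68.
After stage 1 the state is |-x⟩; P(|+z⟩) = |⟨+z|-x⟩|² = 1/2.
Joint probability = 64/68 × 1/2 = 0.471.

0.471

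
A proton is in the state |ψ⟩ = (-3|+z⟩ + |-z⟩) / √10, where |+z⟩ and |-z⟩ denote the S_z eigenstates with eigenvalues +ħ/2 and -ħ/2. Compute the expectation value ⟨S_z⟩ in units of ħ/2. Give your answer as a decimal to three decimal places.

0.800

⟨σ_z⟩ = |a|² - |b|² divided by |a|²+|b|², with a, b the |+z⟩, |-z⟩ amplitudes.
= (9 - 1)/10 = 8/10.
⟨S_z⟩ = (ħ/2)·⟨σ_z⟩.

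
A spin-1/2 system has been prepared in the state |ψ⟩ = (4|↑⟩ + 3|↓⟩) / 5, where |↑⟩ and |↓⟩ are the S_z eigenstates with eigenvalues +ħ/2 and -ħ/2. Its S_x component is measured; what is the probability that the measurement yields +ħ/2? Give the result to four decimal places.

|+x⟩ = (|↑⟩ + |↓⟩)/√2, so ⟨+x|ψ⟩ = (7) / (√2·5).
P = |7|² / 50 = 49/50.

0.9800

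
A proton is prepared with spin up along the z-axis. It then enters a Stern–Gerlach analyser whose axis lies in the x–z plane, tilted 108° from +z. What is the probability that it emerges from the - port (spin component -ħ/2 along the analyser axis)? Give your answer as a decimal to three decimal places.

For spin-½, the probability of finding spin-up along an axis at angle θ to the initial spin direction is cos²(θ/2); spin-down is sin²(θ/2).
θ = 108°, so P = sin²(54°) ≈ 0.655.

0.655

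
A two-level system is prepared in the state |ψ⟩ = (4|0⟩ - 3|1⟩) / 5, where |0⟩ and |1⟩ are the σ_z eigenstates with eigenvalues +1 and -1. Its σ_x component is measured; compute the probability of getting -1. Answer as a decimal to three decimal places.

0.980

|-x⟩ = (|0⟩ - |1⟩)/√2, so ⟨-x|ψ⟩ = (7) / (√2·5).
P = |7|² / 50 = 49/50.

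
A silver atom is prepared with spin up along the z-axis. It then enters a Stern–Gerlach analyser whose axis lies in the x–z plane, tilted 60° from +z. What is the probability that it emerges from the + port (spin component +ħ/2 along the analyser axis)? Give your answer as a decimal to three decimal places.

0.750

For spin-½, the probability of finding spin-up along an axis at angle θ to the initial spin direction is cos²(θ/2); spin-down is sin²(θ/2).
θ = 60°, so P = cos²(30°) ≈ 0.750.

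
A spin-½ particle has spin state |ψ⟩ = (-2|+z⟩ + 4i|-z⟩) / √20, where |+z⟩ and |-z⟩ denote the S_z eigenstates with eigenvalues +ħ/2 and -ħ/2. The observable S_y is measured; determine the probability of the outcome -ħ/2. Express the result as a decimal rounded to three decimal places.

0.900

|-y⟩ = (|+z⟩ - i|-z⟩)/√2, so ⟨-y|ψ⟩ = (-6) / (√2·√20).
P = |-6|² / 40 = 36/40.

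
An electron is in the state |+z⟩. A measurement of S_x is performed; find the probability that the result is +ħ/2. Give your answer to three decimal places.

0.500

In the S_z basis, |+z⟩ = |+z⟩ and |+x⟩ = (|+z⟩ + |-z⟩)/√2.
|⟨+x|+z⟩|² = 1/2.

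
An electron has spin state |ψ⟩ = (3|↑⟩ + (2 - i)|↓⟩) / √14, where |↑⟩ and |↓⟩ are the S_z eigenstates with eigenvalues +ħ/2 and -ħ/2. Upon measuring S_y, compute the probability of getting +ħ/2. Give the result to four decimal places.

0.2857

|+y⟩ = (|↑⟩ + i|↓⟩)/√2, so ⟨+y|ψ⟩ = (2 - 2i) / (√2·√14).
P = |2 - 2i|² / 28 = 8/28.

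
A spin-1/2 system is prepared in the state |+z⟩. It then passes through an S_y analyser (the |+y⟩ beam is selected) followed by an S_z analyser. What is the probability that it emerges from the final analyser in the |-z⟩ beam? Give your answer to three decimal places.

0.250

First analyser (S_y): from |+z⟩, P(|+y⟩) = 1/2.
After stage 1 the state is |+y⟩; P(|-z⟩) = |⟨-z|+y⟩|² = 1/2.
Joint probability = 1/2 × 1/2 = 0.250.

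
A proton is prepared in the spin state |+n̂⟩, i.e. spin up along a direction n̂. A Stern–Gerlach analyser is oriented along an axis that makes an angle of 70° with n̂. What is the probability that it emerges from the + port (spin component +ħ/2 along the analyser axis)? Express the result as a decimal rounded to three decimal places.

For spin-½, the probability of finding spin-up along an axis at angle θ to the initial spin direction is cos²(θ/2); spin-down is sin²(θ/2).
θ = 70°, so P = cos²(35°) ≈ 0.671.

0.671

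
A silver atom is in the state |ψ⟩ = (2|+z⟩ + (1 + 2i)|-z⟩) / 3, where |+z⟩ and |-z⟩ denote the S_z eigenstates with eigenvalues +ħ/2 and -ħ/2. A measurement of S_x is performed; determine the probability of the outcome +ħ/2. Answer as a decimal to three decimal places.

|+x⟩ = (|+z⟩ + |-z⟩)/√2, so ⟨+x|ψ⟩ = (3 + 2i) / (√2·3).
P = |3 + 2i|² / 18 = 13/18.

0.722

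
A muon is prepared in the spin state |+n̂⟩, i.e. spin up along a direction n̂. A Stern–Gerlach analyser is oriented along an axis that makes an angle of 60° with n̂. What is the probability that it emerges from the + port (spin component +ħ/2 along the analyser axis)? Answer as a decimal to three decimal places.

For spin-½, the probability of finding spin-up along an axis at angle θ to the initial spin direction is cos²(θ/2); spin-down is sin²(θ/2).
θ = 60°, so P = cos²(30°) ≈ 0.750.

0.750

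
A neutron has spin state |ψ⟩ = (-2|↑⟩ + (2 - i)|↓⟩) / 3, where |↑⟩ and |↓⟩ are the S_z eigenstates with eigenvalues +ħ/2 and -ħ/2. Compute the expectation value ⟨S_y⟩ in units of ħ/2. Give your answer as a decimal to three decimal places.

0.444

⟨σ_y⟩ = 2 Im(a* b)/(|a|²+|b|²) with a = -2, b = (2 - i).
a* b = (-4 + 2i), so ⟨σ_y⟩ = 4/9.
⟨S_y⟩ = (ħ/2)·⟨σ_y⟩.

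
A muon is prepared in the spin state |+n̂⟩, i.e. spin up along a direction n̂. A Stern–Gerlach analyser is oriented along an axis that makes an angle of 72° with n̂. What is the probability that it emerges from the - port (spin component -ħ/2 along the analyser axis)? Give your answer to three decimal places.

0.345

For spin-½, the probability of finding spin-up along an axis at angle θ to the initial spin direction is cos²(θ/2); spin-down is sin²(θ/2).
θ = 72°, so P = sin²(36°) ≈ 0.345.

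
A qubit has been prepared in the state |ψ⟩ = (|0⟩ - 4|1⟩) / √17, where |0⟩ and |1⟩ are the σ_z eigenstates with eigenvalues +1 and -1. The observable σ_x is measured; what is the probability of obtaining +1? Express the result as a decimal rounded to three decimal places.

0.265

|+x⟩ = (|0⟩ + |1⟩)/√2, so ⟨+x|ψ⟩ = (-3) / (√2·√17).
P = |-3|² / 34 = 9/34.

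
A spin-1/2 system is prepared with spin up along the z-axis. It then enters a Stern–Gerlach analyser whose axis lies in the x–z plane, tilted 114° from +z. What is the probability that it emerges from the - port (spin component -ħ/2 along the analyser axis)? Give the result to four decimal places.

For spin-½, the probability of finding spin-up along an axis at angle θ to the initial spin direction is cos²(θ/2); spin-down is sin²(θ/2).
θ = 114°, so P = sin²(57°) ≈ 0.7034.

0.7034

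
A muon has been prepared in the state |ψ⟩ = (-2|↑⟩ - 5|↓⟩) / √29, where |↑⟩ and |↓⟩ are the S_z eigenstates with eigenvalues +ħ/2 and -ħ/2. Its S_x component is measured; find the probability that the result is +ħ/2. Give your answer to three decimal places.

|+x⟩ = (|↑⟩ + |↓⟩)/√2, so ⟨+x|ψ⟩ = (-7) / (√2·√29).
P = |-7|² / 58 = 49/58.

0.845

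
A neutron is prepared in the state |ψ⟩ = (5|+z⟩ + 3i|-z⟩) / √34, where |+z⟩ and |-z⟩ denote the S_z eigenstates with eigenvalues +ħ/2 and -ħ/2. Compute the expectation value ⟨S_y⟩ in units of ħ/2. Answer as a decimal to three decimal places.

⟨σ_y⟩ = 2 Im(a* b)/(|a|²+|b|²) with a = 5, b = 3i.
a* b = 15i, so ⟨σ_y⟩ = 30/34.
⟨S_y⟩ = (ħ/2)·⟨σ_y⟩.

0.882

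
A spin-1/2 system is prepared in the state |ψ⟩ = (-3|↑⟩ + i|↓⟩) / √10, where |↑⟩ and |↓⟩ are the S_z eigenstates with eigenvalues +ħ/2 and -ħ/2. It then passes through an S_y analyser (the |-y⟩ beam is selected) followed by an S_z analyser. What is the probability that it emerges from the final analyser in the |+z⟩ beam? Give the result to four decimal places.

0.4000

First analyser (S_y): P(|-y⟩) = |⟨-y|ψ⟩|² = 16/20.
After stage 1 the state is |-y⟩; P(|+z⟩) = |⟨+z|-y⟩|² = 1/2.
Joint probability = 16/20 × 1/2 = 0.4000.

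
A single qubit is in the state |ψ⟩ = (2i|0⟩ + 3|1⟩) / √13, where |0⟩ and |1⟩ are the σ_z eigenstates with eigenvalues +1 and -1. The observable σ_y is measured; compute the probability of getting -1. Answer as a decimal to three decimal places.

|-y⟩ = (|0⟩ - i|1⟩)/√2, so ⟨-y|ψ⟩ = (5i) / (√2·√13).
P = |5i|² / 26 = 25/26.

0.962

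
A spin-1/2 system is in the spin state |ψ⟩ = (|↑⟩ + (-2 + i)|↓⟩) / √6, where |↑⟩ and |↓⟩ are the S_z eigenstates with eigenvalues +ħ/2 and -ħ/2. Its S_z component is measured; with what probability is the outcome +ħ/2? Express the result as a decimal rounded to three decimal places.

0.167

The +ħ/2 outcome corresponds to |↑⟩. Its amplitude in |ψ⟩ is 1/√6.
P = |1|² / 6 = 1/6.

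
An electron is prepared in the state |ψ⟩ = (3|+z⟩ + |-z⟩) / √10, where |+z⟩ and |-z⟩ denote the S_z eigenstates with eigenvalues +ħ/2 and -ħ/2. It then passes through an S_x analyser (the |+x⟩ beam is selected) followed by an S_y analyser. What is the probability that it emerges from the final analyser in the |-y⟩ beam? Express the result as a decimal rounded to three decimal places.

First analyser (S_x): P(|+x⟩) = |⟨+x|ψ⟩|² = 16/20.
After stage 1 the state is |+x⟩; P(|-y⟩) = |⟨-y|+x⟩|² = 1/2.
Joint probability = 16/20 × 1/2 = 0.400.

0.400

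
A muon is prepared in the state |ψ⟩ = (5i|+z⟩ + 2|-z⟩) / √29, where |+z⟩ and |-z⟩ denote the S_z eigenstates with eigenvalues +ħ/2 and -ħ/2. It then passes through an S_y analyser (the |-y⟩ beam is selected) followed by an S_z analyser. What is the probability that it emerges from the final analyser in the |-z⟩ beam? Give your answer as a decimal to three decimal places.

First analyser (S_y): P(|-y⟩) = |⟨-y|ψ⟩|² = 49/58.
After stage 1 the state is |-y⟩; P(|-z⟩) = |⟨-z|-y⟩|² = 1/2.
Joint probability = 49/58 × 1/2 = 0.422.

0.422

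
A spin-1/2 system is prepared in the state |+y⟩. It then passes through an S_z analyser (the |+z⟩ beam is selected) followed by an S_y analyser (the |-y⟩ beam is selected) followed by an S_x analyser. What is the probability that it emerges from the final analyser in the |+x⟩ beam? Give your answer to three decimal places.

First analyser (S_z): from |+y⟩, P(|+z⟩) = 1/2.
After stage 1 the state is |+z⟩; P(|-y⟩) = |⟨-y|+z⟩|² = 1/2.
After stage 2 the state is |-y⟩; P(|+x⟩) = |⟨+x|-y⟩|² = 1/2.
Joint probability = 1/2 × 1/2 × 1/2 = 0.125.

0.125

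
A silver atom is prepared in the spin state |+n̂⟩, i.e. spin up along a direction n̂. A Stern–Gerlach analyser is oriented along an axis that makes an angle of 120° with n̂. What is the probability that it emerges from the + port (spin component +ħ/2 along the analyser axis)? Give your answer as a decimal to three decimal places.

For spin-½, the probability of finding spin-up along an axis at angle θ to the initial spin direction is cos²(θ/2); spin-down is sin²(θ/2).
θ = 120°, so P = cos²(60°) ≈ 0.250.

0.250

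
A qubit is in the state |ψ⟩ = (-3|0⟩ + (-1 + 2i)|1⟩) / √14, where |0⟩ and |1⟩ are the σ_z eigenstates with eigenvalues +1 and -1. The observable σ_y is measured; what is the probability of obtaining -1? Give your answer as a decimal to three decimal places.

|-y⟩ = (|0⟩ - i|1⟩)/√2, so ⟨-y|ψ⟩ = (-5 - i) / (√2·√14).
P = |-5 - i|² / 28 = 26/28.

0.929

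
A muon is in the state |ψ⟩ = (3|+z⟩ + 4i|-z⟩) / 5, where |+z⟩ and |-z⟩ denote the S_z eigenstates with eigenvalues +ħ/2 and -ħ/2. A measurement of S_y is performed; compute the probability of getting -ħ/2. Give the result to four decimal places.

0.0200

|-y⟩ = (|+z⟩ - i|-z⟩)/√2, so ⟨-y|ψ⟩ = (-1) / (√2·5).
P = |-1|² / 50 = 1/50.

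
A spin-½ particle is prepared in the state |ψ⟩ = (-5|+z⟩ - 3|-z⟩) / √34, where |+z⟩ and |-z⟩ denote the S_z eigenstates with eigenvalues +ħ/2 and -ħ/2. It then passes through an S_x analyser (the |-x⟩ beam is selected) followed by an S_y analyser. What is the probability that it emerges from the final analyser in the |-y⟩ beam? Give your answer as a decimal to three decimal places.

First analyser (S_x): P(|-x⟩) = |⟨-x|ψ⟩|² = 4/68.
After stage 1 the state is |-x⟩; P(|-y⟩) = |⟨-y|-x⟩|² = 1/2.
Joint probability = 4/68 × 1/2 = 0.029.

0.029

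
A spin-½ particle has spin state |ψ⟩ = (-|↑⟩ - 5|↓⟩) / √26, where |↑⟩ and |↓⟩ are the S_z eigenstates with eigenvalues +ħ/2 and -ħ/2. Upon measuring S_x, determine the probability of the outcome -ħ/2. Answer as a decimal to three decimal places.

|-x⟩ = (|↑⟩ - |↓⟩)/√2, so ⟨-x|ψ⟩ = (4) / (√2·√26).
P = |4|² / 52 = 16/52.

0.308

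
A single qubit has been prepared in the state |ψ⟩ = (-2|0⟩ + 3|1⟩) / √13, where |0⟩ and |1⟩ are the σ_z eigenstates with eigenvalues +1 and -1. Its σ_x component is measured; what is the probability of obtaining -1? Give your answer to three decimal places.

0.962

|-x⟩ = (|0⟩ - |1⟩)/√2, so ⟨-x|ψ⟩ = (-5) / (√2·√13).
P = |-5|² / 26 = 25/26.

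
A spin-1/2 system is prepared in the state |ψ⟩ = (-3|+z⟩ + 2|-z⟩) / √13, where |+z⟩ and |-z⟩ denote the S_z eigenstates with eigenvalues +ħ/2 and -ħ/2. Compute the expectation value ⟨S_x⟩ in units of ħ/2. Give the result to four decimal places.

-0.9231

⟨σ_x⟩ = 2 Re(a* b)/(|a|²+|b|²) with a = -3, b = 2.
a* b = -6, so ⟨σ_x⟩ = -12/13.
⟨S_x⟩ = (ħ/2)·⟨σ_x⟩.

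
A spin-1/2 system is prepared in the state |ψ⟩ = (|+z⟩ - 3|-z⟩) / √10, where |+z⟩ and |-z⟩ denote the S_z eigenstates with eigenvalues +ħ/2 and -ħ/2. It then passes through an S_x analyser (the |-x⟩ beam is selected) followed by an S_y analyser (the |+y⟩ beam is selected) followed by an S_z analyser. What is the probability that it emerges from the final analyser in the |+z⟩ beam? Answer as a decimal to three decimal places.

First analyser (S_x): P(|-x⟩) = |⟨-x|ψ⟩|² = 16/20.
After stage 1 the state is |-x⟩; P(|+y⟩) = |⟨+y|-x⟩|² = 1/2.
After stage 2 the state is |+y⟩; P(|+z⟩) = |⟨+z|+y⟩|² = 1/2.
Joint probability = 16/20 × 1/2 × 1/2 = 0.200.

0.200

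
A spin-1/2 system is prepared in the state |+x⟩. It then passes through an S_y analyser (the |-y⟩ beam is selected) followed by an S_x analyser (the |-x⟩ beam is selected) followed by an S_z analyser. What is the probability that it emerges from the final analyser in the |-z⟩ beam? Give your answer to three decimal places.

0.125

First analyser (S_y): from |+x⟩, P(|-y⟩) = 1/2.
After stage 1 the state is |-y⟩; P(|-x⟩) = |⟨-x|-y⟩|² = 1/2.
After stage 2 the state is |-x⟩; P(|-z⟩) = |⟨-z|-x⟩|² = 1/2.
Joint probability = 1/2 × 1/2 × 1/2 = 0.125.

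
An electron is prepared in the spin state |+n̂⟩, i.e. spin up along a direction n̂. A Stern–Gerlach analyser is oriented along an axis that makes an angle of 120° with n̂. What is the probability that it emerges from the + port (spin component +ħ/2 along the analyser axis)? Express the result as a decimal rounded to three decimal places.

0.250

For spin-½, the probability of finding spin-up along an axis at angle θ to the initial spin direction is cos²(θ/2); spin-down is sin²(θ/2).
θ = 120°, so P = cos²(60°) ≈ 0.250.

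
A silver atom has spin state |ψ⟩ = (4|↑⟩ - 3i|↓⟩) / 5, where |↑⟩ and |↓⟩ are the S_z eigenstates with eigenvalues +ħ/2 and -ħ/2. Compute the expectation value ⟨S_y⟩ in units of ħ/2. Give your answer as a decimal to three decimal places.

⟨σ_y⟩ = 2 Im(a* b)/(|a|²+|b|²) with a = 4, b = -3i.
a* b = -12i, so ⟨σ_y⟩ = -24/25.
⟨S_y⟩ = (ħ/2)·⟨σ_y⟩.

-0.960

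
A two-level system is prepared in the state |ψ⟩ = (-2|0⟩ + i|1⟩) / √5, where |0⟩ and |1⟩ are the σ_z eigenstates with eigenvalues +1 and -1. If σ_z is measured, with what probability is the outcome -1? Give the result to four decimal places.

The -1 outcome corresponds to |1⟩. Its amplitude in |ψ⟩ is i/√5.
P = |i|² / 5 = 1/5.

0.2000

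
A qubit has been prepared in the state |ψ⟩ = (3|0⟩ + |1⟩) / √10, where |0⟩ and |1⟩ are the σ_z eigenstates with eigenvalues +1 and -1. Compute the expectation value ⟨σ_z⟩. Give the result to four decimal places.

⟨σ_z⟩ = |a|² - |b|² divided by |a|²+|b|², with a, b the |0⟩, |1⟩ amplitudes.
= (9 - 1)/10 = 8/10.

0.8000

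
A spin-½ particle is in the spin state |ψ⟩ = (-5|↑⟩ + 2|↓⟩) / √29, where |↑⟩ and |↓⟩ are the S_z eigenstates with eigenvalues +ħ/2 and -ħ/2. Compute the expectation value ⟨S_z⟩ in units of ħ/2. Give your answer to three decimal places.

0.724

⟨σ_z⟩ = |a|² - |b|² divided by |a|²+|b|², with a, b the |↑⟩, |↓⟩ amplitudes.
= (25 - 4)/29 = 21/29.
⟨S_z⟩ = (ħ/2)·⟨σ_z⟩.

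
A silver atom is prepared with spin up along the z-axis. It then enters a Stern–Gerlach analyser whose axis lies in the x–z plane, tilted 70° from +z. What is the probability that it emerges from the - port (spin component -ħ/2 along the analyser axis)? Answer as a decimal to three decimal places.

0.329

For spin-½, the probability of finding spin-up along an axis at angle θ to the initial spin direction is cos²(θ/2); spin-down is sin²(θ/2).
θ = 70°, so P = sin²(35°) ≈ 0.329.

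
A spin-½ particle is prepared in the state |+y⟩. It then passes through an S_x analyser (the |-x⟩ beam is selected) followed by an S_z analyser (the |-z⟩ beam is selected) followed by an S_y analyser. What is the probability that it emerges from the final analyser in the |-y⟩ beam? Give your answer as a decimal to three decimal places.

First analyser (S_x): from |+y⟩, P(|-x⟩) = 1/2.
After stage 1 the state is |-x⟩; P(|-z⟩) = |⟨-z|-x⟩|² = 1/2.
After stage 2 the state is |-z⟩; P(|-y⟩) = |⟨-y|-z⟩|² = 1/2.
Joint probability = 1/2 × 1/2 × 1/2 = 0.125.

0.125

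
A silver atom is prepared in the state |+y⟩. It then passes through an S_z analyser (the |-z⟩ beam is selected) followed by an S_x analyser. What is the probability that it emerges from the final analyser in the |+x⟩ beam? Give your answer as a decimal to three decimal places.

First analyser (S_z): from |+y⟩, P(|-z⟩) = 1/2.
After stage 1 the state is |-z⟩; P(|+x⟩) = |⟨+x|-z⟩|² = 1/2.
Joint probability = 1/2 × 1/2 = 0.250.

0.250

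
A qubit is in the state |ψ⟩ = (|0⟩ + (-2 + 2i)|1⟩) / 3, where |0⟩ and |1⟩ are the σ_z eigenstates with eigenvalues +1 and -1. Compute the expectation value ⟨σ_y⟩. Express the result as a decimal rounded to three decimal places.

0.444

⟨σ_y⟩ = 2 Im(a* b)/(|a|²+|b|²) with a = 1, b = (-2 + 2i).
a* b = (-2 + 2i), so ⟨σ_y⟩ = 4/9.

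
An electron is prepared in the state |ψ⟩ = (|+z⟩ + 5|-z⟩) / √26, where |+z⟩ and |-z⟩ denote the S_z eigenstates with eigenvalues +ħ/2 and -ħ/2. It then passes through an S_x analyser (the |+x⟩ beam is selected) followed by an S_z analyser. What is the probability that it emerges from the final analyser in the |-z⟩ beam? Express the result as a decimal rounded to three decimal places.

First analyser (S_x): P(|+x⟩) = |⟨+x|ψ⟩|² = 36/52.
After stage 1 the state is |+x⟩; P(|-z⟩) = |⟨-z|+x⟩|² = 1/2.
Joint probability = 36/52 × 1/2 = 0.346.

0.346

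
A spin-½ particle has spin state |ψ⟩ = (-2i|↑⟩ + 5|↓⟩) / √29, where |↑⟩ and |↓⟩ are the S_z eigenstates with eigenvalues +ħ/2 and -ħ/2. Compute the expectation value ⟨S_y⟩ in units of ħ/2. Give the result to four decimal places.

⟨σ_y⟩ = 2 Im(a* b)/(|a|²+|b|²) with a = -2i, b = 5.
a* b = 10i, so ⟨σ_y⟩ = 20/29.
⟨S_y⟩ = (ħ/2)·⟨σ_y⟩.

0.6897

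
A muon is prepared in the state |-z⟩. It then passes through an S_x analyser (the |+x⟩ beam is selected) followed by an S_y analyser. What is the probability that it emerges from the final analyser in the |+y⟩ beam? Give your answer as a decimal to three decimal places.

First analyser (S_x): from |-z⟩, P(|+x⟩) = 1/2.
After stage 1 the state is |+x⟩; P(|+y⟩) = |⟨+y|+x⟩|² = 1/2.
Joint probability = 1/2 × 1/2 = 0.250.

0.250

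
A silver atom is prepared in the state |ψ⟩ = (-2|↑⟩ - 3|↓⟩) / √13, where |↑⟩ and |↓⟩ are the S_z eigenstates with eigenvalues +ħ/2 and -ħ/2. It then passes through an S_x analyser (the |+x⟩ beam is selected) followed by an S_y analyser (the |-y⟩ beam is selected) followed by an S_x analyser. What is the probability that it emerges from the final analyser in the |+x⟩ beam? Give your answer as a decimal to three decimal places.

0.240

First analyser (S_x): P(|+x⟩) = |⟨+x|ψ⟩|² = 25/26.
After stage 1 the state is |+x⟩; P(|-y⟩) = |⟨-y|+x⟩|² = 1/2.
After stage 2 the state is |-y⟩; P(|+x⟩) = |⟨+x|-y⟩|² = 1/2.
Joint probability = 25/26 × 1/2 × 1/2 = 0.240.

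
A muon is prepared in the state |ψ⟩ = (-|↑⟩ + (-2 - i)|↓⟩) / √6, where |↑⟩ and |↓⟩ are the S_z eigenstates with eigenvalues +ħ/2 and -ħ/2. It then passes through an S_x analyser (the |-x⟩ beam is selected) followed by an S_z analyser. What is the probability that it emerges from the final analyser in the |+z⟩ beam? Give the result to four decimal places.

First analyser (S_x): P(|-x⟩) = |⟨-x|ψ⟩|² = 2/12.
After stage 1 the state is |-x⟩; P(|+z⟩) = |⟨+z|-x⟩|² = 1/2.
Joint probability = 2/12 × 1/2 = 0.0833.

0.0833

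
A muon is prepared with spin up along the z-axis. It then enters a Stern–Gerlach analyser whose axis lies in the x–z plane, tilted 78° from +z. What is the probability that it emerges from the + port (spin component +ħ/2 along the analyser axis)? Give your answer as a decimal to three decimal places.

0.604

For spin-½, the probability of finding spin-up along an axis at angle θ to the initial spin direction is cos²(θ/2); spin-down is sin²(θ/2).
θ = 78°, so P = cos²(39°) ≈ 0.604.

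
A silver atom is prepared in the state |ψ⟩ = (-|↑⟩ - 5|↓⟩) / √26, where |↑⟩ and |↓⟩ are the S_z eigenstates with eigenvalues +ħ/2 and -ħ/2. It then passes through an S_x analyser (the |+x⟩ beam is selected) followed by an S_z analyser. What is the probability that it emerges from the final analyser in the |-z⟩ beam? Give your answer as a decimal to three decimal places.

First analyser (S_x): P(|+x⟩) = |⟨+x|ψ⟩|² = 36/52.
After stage 1 the state is |+x⟩; P(|-z⟩) = |⟨-z|+x⟩|² = 1/2.
Joint probability = 36/52 × 1/2 = 0.346.

0.346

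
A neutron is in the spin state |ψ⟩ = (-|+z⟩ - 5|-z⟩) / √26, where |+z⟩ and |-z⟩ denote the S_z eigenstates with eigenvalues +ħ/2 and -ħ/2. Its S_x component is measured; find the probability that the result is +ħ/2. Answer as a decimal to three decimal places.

0.692

|+x⟩ = (|+z⟩ + |-z⟩)/√2, so ⟨+x|ψ⟩ = (-6) / (√2·√26).
P = |-6|² / 52 = 36/52.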